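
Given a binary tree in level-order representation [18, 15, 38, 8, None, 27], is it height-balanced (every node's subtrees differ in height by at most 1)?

Tree (level-order array): [18, 15, 38, 8, None, 27]
Definition: a tree is height-balanced if, at every node, |h(left) - h(right)| <= 1 (empty subtree has height -1).
Bottom-up per-node check:
  node 8: h_left=-1, h_right=-1, diff=0 [OK], height=0
  node 15: h_left=0, h_right=-1, diff=1 [OK], height=1
  node 27: h_left=-1, h_right=-1, diff=0 [OK], height=0
  node 38: h_left=0, h_right=-1, diff=1 [OK], height=1
  node 18: h_left=1, h_right=1, diff=0 [OK], height=2
All nodes satisfy the balance condition.
Result: Balanced


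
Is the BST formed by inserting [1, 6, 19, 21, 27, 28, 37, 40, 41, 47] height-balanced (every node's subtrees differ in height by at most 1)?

Tree (level-order array): [1, None, 6, None, 19, None, 21, None, 27, None, 28, None, 37, None, 40, None, 41, None, 47]
Definition: a tree is height-balanced if, at every node, |h(left) - h(right)| <= 1 (empty subtree has height -1).
Bottom-up per-node check:
  node 47: h_left=-1, h_right=-1, diff=0 [OK], height=0
  node 41: h_left=-1, h_right=0, diff=1 [OK], height=1
  node 40: h_left=-1, h_right=1, diff=2 [FAIL (|-1-1|=2 > 1)], height=2
  node 37: h_left=-1, h_right=2, diff=3 [FAIL (|-1-2|=3 > 1)], height=3
  node 28: h_left=-1, h_right=3, diff=4 [FAIL (|-1-3|=4 > 1)], height=4
  node 27: h_left=-1, h_right=4, diff=5 [FAIL (|-1-4|=5 > 1)], height=5
  node 21: h_left=-1, h_right=5, diff=6 [FAIL (|-1-5|=6 > 1)], height=6
  node 19: h_left=-1, h_right=6, diff=7 [FAIL (|-1-6|=7 > 1)], height=7
  node 6: h_left=-1, h_right=7, diff=8 [FAIL (|-1-7|=8 > 1)], height=8
  node 1: h_left=-1, h_right=8, diff=9 [FAIL (|-1-8|=9 > 1)], height=9
Node 40 violates the condition: |-1 - 1| = 2 > 1.
Result: Not balanced


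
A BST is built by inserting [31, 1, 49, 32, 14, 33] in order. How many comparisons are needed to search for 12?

Search path for 12: 31 -> 1 -> 14
Found: False
Comparisons: 3


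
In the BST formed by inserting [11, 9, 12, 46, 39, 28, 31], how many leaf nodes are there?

Tree built from: [11, 9, 12, 46, 39, 28, 31]
Tree (level-order array): [11, 9, 12, None, None, None, 46, 39, None, 28, None, None, 31]
Rule: A leaf has 0 children.
Per-node child counts:
  node 11: 2 child(ren)
  node 9: 0 child(ren)
  node 12: 1 child(ren)
  node 46: 1 child(ren)
  node 39: 1 child(ren)
  node 28: 1 child(ren)
  node 31: 0 child(ren)
Matching nodes: [9, 31]
Count of leaf nodes: 2


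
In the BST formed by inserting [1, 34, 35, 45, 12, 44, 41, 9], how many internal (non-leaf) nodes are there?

Tree built from: [1, 34, 35, 45, 12, 44, 41, 9]
Tree (level-order array): [1, None, 34, 12, 35, 9, None, None, 45, None, None, 44, None, 41]
Rule: An internal node has at least one child.
Per-node child counts:
  node 1: 1 child(ren)
  node 34: 2 child(ren)
  node 12: 1 child(ren)
  node 9: 0 child(ren)
  node 35: 1 child(ren)
  node 45: 1 child(ren)
  node 44: 1 child(ren)
  node 41: 0 child(ren)
Matching nodes: [1, 34, 12, 35, 45, 44]
Count of internal (non-leaf) nodes: 6


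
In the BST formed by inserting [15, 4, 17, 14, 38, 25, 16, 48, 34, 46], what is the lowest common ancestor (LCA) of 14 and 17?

Tree insertion order: [15, 4, 17, 14, 38, 25, 16, 48, 34, 46]
Tree (level-order array): [15, 4, 17, None, 14, 16, 38, None, None, None, None, 25, 48, None, 34, 46]
In a BST, the LCA of p=14, q=17 is the first node v on the
root-to-leaf path with p <= v <= q (go left if both < v, right if both > v).
Walk from root:
  at 15: 14 <= 15 <= 17, this is the LCA
LCA = 15


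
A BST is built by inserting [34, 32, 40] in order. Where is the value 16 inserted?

Starting tree (level order): [34, 32, 40]
Insertion path: 34 -> 32
Result: insert 16 as left child of 32
Final tree (level order): [34, 32, 40, 16]


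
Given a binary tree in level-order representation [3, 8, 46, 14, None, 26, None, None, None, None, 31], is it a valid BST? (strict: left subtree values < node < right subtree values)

Level-order array: [3, 8, 46, 14, None, 26, None, None, None, None, 31]
Validate using subtree bounds (lo, hi): at each node, require lo < value < hi,
then recurse left with hi=value and right with lo=value.
Preorder trace (stopping at first violation):
  at node 3 with bounds (-inf, +inf): OK
  at node 8 with bounds (-inf, 3): VIOLATION
Node 8 violates its bound: not (-inf < 8 < 3).
Result: Not a valid BST


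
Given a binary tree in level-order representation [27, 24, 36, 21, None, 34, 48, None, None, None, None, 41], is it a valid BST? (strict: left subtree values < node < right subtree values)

Level-order array: [27, 24, 36, 21, None, 34, 48, None, None, None, None, 41]
Validate using subtree bounds (lo, hi): at each node, require lo < value < hi,
then recurse left with hi=value and right with lo=value.
Preorder trace (stopping at first violation):
  at node 27 with bounds (-inf, +inf): OK
  at node 24 with bounds (-inf, 27): OK
  at node 21 with bounds (-inf, 24): OK
  at node 36 with bounds (27, +inf): OK
  at node 34 with bounds (27, 36): OK
  at node 48 with bounds (36, +inf): OK
  at node 41 with bounds (36, 48): OK
No violation found at any node.
Result: Valid BST


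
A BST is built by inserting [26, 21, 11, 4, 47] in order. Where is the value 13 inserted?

Starting tree (level order): [26, 21, 47, 11, None, None, None, 4]
Insertion path: 26 -> 21 -> 11
Result: insert 13 as right child of 11
Final tree (level order): [26, 21, 47, 11, None, None, None, 4, 13]


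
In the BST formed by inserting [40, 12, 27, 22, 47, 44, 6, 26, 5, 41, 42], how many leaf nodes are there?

Tree built from: [40, 12, 27, 22, 47, 44, 6, 26, 5, 41, 42]
Tree (level-order array): [40, 12, 47, 6, 27, 44, None, 5, None, 22, None, 41, None, None, None, None, 26, None, 42]
Rule: A leaf has 0 children.
Per-node child counts:
  node 40: 2 child(ren)
  node 12: 2 child(ren)
  node 6: 1 child(ren)
  node 5: 0 child(ren)
  node 27: 1 child(ren)
  node 22: 1 child(ren)
  node 26: 0 child(ren)
  node 47: 1 child(ren)
  node 44: 1 child(ren)
  node 41: 1 child(ren)
  node 42: 0 child(ren)
Matching nodes: [5, 26, 42]
Count of leaf nodes: 3


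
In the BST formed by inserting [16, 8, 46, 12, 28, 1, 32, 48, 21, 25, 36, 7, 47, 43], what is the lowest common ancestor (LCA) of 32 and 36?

Tree insertion order: [16, 8, 46, 12, 28, 1, 32, 48, 21, 25, 36, 7, 47, 43]
Tree (level-order array): [16, 8, 46, 1, 12, 28, 48, None, 7, None, None, 21, 32, 47, None, None, None, None, 25, None, 36, None, None, None, None, None, 43]
In a BST, the LCA of p=32, q=36 is the first node v on the
root-to-leaf path with p <= v <= q (go left if both < v, right if both > v).
Walk from root:
  at 16: both 32 and 36 > 16, go right
  at 46: both 32 and 36 < 46, go left
  at 28: both 32 and 36 > 28, go right
  at 32: 32 <= 32 <= 36, this is the LCA
LCA = 32


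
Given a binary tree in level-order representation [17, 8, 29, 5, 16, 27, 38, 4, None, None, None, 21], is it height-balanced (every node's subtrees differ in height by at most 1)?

Tree (level-order array): [17, 8, 29, 5, 16, 27, 38, 4, None, None, None, 21]
Definition: a tree is height-balanced if, at every node, |h(left) - h(right)| <= 1 (empty subtree has height -1).
Bottom-up per-node check:
  node 4: h_left=-1, h_right=-1, diff=0 [OK], height=0
  node 5: h_left=0, h_right=-1, diff=1 [OK], height=1
  node 16: h_left=-1, h_right=-1, diff=0 [OK], height=0
  node 8: h_left=1, h_right=0, diff=1 [OK], height=2
  node 21: h_left=-1, h_right=-1, diff=0 [OK], height=0
  node 27: h_left=0, h_right=-1, diff=1 [OK], height=1
  node 38: h_left=-1, h_right=-1, diff=0 [OK], height=0
  node 29: h_left=1, h_right=0, diff=1 [OK], height=2
  node 17: h_left=2, h_right=2, diff=0 [OK], height=3
All nodes satisfy the balance condition.
Result: Balanced


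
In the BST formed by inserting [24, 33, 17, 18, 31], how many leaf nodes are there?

Tree built from: [24, 33, 17, 18, 31]
Tree (level-order array): [24, 17, 33, None, 18, 31]
Rule: A leaf has 0 children.
Per-node child counts:
  node 24: 2 child(ren)
  node 17: 1 child(ren)
  node 18: 0 child(ren)
  node 33: 1 child(ren)
  node 31: 0 child(ren)
Matching nodes: [18, 31]
Count of leaf nodes: 2


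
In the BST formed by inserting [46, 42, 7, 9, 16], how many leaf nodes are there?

Tree built from: [46, 42, 7, 9, 16]
Tree (level-order array): [46, 42, None, 7, None, None, 9, None, 16]
Rule: A leaf has 0 children.
Per-node child counts:
  node 46: 1 child(ren)
  node 42: 1 child(ren)
  node 7: 1 child(ren)
  node 9: 1 child(ren)
  node 16: 0 child(ren)
Matching nodes: [16]
Count of leaf nodes: 1


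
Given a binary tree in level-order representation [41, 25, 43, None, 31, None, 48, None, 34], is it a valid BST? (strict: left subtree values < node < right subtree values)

Level-order array: [41, 25, 43, None, 31, None, 48, None, 34]
Validate using subtree bounds (lo, hi): at each node, require lo < value < hi,
then recurse left with hi=value and right with lo=value.
Preorder trace (stopping at first violation):
  at node 41 with bounds (-inf, +inf): OK
  at node 25 with bounds (-inf, 41): OK
  at node 31 with bounds (25, 41): OK
  at node 34 with bounds (31, 41): OK
  at node 43 with bounds (41, +inf): OK
  at node 48 with bounds (43, +inf): OK
No violation found at any node.
Result: Valid BST


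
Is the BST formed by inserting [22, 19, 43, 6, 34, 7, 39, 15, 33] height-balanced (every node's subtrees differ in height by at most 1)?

Tree (level-order array): [22, 19, 43, 6, None, 34, None, None, 7, 33, 39, None, 15]
Definition: a tree is height-balanced if, at every node, |h(left) - h(right)| <= 1 (empty subtree has height -1).
Bottom-up per-node check:
  node 15: h_left=-1, h_right=-1, diff=0 [OK], height=0
  node 7: h_left=-1, h_right=0, diff=1 [OK], height=1
  node 6: h_left=-1, h_right=1, diff=2 [FAIL (|-1-1|=2 > 1)], height=2
  node 19: h_left=2, h_right=-1, diff=3 [FAIL (|2--1|=3 > 1)], height=3
  node 33: h_left=-1, h_right=-1, diff=0 [OK], height=0
  node 39: h_left=-1, h_right=-1, diff=0 [OK], height=0
  node 34: h_left=0, h_right=0, diff=0 [OK], height=1
  node 43: h_left=1, h_right=-1, diff=2 [FAIL (|1--1|=2 > 1)], height=2
  node 22: h_left=3, h_right=2, diff=1 [OK], height=4
Node 6 violates the condition: |-1 - 1| = 2 > 1.
Result: Not balanced


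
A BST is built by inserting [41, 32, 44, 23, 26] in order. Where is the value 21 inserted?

Starting tree (level order): [41, 32, 44, 23, None, None, None, None, 26]
Insertion path: 41 -> 32 -> 23
Result: insert 21 as left child of 23
Final tree (level order): [41, 32, 44, 23, None, None, None, 21, 26]


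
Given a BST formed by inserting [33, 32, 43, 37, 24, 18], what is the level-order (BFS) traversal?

Tree insertion order: [33, 32, 43, 37, 24, 18]
Tree (level-order array): [33, 32, 43, 24, None, 37, None, 18]
BFS from the root, enqueuing left then right child of each popped node:
  queue [33] -> pop 33, enqueue [32, 43], visited so far: [33]
  queue [32, 43] -> pop 32, enqueue [24], visited so far: [33, 32]
  queue [43, 24] -> pop 43, enqueue [37], visited so far: [33, 32, 43]
  queue [24, 37] -> pop 24, enqueue [18], visited so far: [33, 32, 43, 24]
  queue [37, 18] -> pop 37, enqueue [none], visited so far: [33, 32, 43, 24, 37]
  queue [18] -> pop 18, enqueue [none], visited so far: [33, 32, 43, 24, 37, 18]
Result: [33, 32, 43, 24, 37, 18]


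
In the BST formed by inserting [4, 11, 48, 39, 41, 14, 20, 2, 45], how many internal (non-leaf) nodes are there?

Tree built from: [4, 11, 48, 39, 41, 14, 20, 2, 45]
Tree (level-order array): [4, 2, 11, None, None, None, 48, 39, None, 14, 41, None, 20, None, 45]
Rule: An internal node has at least one child.
Per-node child counts:
  node 4: 2 child(ren)
  node 2: 0 child(ren)
  node 11: 1 child(ren)
  node 48: 1 child(ren)
  node 39: 2 child(ren)
  node 14: 1 child(ren)
  node 20: 0 child(ren)
  node 41: 1 child(ren)
  node 45: 0 child(ren)
Matching nodes: [4, 11, 48, 39, 14, 41]
Count of internal (non-leaf) nodes: 6


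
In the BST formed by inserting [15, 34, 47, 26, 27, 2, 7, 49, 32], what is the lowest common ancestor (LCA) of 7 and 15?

Tree insertion order: [15, 34, 47, 26, 27, 2, 7, 49, 32]
Tree (level-order array): [15, 2, 34, None, 7, 26, 47, None, None, None, 27, None, 49, None, 32]
In a BST, the LCA of p=7, q=15 is the first node v on the
root-to-leaf path with p <= v <= q (go left if both < v, right if both > v).
Walk from root:
  at 15: 7 <= 15 <= 15, this is the LCA
LCA = 15


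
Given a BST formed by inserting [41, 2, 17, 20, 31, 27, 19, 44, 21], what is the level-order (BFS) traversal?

Tree insertion order: [41, 2, 17, 20, 31, 27, 19, 44, 21]
Tree (level-order array): [41, 2, 44, None, 17, None, None, None, 20, 19, 31, None, None, 27, None, 21]
BFS from the root, enqueuing left then right child of each popped node:
  queue [41] -> pop 41, enqueue [2, 44], visited so far: [41]
  queue [2, 44] -> pop 2, enqueue [17], visited so far: [41, 2]
  queue [44, 17] -> pop 44, enqueue [none], visited so far: [41, 2, 44]
  queue [17] -> pop 17, enqueue [20], visited so far: [41, 2, 44, 17]
  queue [20] -> pop 20, enqueue [19, 31], visited so far: [41, 2, 44, 17, 20]
  queue [19, 31] -> pop 19, enqueue [none], visited so far: [41, 2, 44, 17, 20, 19]
  queue [31] -> pop 31, enqueue [27], visited so far: [41, 2, 44, 17, 20, 19, 31]
  queue [27] -> pop 27, enqueue [21], visited so far: [41, 2, 44, 17, 20, 19, 31, 27]
  queue [21] -> pop 21, enqueue [none], visited so far: [41, 2, 44, 17, 20, 19, 31, 27, 21]
Result: [41, 2, 44, 17, 20, 19, 31, 27, 21]


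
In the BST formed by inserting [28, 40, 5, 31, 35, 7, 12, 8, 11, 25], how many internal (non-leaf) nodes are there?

Tree built from: [28, 40, 5, 31, 35, 7, 12, 8, 11, 25]
Tree (level-order array): [28, 5, 40, None, 7, 31, None, None, 12, None, 35, 8, 25, None, None, None, 11]
Rule: An internal node has at least one child.
Per-node child counts:
  node 28: 2 child(ren)
  node 5: 1 child(ren)
  node 7: 1 child(ren)
  node 12: 2 child(ren)
  node 8: 1 child(ren)
  node 11: 0 child(ren)
  node 25: 0 child(ren)
  node 40: 1 child(ren)
  node 31: 1 child(ren)
  node 35: 0 child(ren)
Matching nodes: [28, 5, 7, 12, 8, 40, 31]
Count of internal (non-leaf) nodes: 7


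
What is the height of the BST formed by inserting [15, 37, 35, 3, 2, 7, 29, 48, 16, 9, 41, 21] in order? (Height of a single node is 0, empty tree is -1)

Insertion order: [15, 37, 35, 3, 2, 7, 29, 48, 16, 9, 41, 21]
Tree (level-order array): [15, 3, 37, 2, 7, 35, 48, None, None, None, 9, 29, None, 41, None, None, None, 16, None, None, None, None, 21]
Compute height bottom-up (empty subtree = -1):
  height(2) = 1 + max(-1, -1) = 0
  height(9) = 1 + max(-1, -1) = 0
  height(7) = 1 + max(-1, 0) = 1
  height(3) = 1 + max(0, 1) = 2
  height(21) = 1 + max(-1, -1) = 0
  height(16) = 1 + max(-1, 0) = 1
  height(29) = 1 + max(1, -1) = 2
  height(35) = 1 + max(2, -1) = 3
  height(41) = 1 + max(-1, -1) = 0
  height(48) = 1 + max(0, -1) = 1
  height(37) = 1 + max(3, 1) = 4
  height(15) = 1 + max(2, 4) = 5
Height = 5


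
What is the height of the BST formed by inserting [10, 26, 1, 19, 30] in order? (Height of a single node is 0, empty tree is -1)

Insertion order: [10, 26, 1, 19, 30]
Tree (level-order array): [10, 1, 26, None, None, 19, 30]
Compute height bottom-up (empty subtree = -1):
  height(1) = 1 + max(-1, -1) = 0
  height(19) = 1 + max(-1, -1) = 0
  height(30) = 1 + max(-1, -1) = 0
  height(26) = 1 + max(0, 0) = 1
  height(10) = 1 + max(0, 1) = 2
Height = 2


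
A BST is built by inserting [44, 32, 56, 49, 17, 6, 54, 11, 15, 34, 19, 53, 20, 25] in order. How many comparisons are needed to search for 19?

Search path for 19: 44 -> 32 -> 17 -> 19
Found: True
Comparisons: 4


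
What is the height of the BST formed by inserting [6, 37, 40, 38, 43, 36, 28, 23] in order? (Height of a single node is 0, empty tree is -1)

Insertion order: [6, 37, 40, 38, 43, 36, 28, 23]
Tree (level-order array): [6, None, 37, 36, 40, 28, None, 38, 43, 23]
Compute height bottom-up (empty subtree = -1):
  height(23) = 1 + max(-1, -1) = 0
  height(28) = 1 + max(0, -1) = 1
  height(36) = 1 + max(1, -1) = 2
  height(38) = 1 + max(-1, -1) = 0
  height(43) = 1 + max(-1, -1) = 0
  height(40) = 1 + max(0, 0) = 1
  height(37) = 1 + max(2, 1) = 3
  height(6) = 1 + max(-1, 3) = 4
Height = 4


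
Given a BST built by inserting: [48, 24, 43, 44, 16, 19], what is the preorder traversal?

Tree insertion order: [48, 24, 43, 44, 16, 19]
Tree (level-order array): [48, 24, None, 16, 43, None, 19, None, 44]
Preorder traversal: [48, 24, 16, 19, 43, 44]


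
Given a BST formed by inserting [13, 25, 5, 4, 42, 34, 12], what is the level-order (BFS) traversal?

Tree insertion order: [13, 25, 5, 4, 42, 34, 12]
Tree (level-order array): [13, 5, 25, 4, 12, None, 42, None, None, None, None, 34]
BFS from the root, enqueuing left then right child of each popped node:
  queue [13] -> pop 13, enqueue [5, 25], visited so far: [13]
  queue [5, 25] -> pop 5, enqueue [4, 12], visited so far: [13, 5]
  queue [25, 4, 12] -> pop 25, enqueue [42], visited so far: [13, 5, 25]
  queue [4, 12, 42] -> pop 4, enqueue [none], visited so far: [13, 5, 25, 4]
  queue [12, 42] -> pop 12, enqueue [none], visited so far: [13, 5, 25, 4, 12]
  queue [42] -> pop 42, enqueue [34], visited so far: [13, 5, 25, 4, 12, 42]
  queue [34] -> pop 34, enqueue [none], visited so far: [13, 5, 25, 4, 12, 42, 34]
Result: [13, 5, 25, 4, 12, 42, 34]


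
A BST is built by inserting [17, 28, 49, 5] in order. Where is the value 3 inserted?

Starting tree (level order): [17, 5, 28, None, None, None, 49]
Insertion path: 17 -> 5
Result: insert 3 as left child of 5
Final tree (level order): [17, 5, 28, 3, None, None, 49]


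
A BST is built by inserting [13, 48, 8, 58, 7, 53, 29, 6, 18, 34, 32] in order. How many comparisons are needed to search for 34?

Search path for 34: 13 -> 48 -> 29 -> 34
Found: True
Comparisons: 4


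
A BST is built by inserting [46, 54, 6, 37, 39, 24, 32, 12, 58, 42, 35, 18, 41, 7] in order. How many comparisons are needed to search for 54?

Search path for 54: 46 -> 54
Found: True
Comparisons: 2


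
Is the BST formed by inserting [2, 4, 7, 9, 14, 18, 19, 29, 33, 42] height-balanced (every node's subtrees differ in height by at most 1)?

Tree (level-order array): [2, None, 4, None, 7, None, 9, None, 14, None, 18, None, 19, None, 29, None, 33, None, 42]
Definition: a tree is height-balanced if, at every node, |h(left) - h(right)| <= 1 (empty subtree has height -1).
Bottom-up per-node check:
  node 42: h_left=-1, h_right=-1, diff=0 [OK], height=0
  node 33: h_left=-1, h_right=0, diff=1 [OK], height=1
  node 29: h_left=-1, h_right=1, diff=2 [FAIL (|-1-1|=2 > 1)], height=2
  node 19: h_left=-1, h_right=2, diff=3 [FAIL (|-1-2|=3 > 1)], height=3
  node 18: h_left=-1, h_right=3, diff=4 [FAIL (|-1-3|=4 > 1)], height=4
  node 14: h_left=-1, h_right=4, diff=5 [FAIL (|-1-4|=5 > 1)], height=5
  node 9: h_left=-1, h_right=5, diff=6 [FAIL (|-1-5|=6 > 1)], height=6
  node 7: h_left=-1, h_right=6, diff=7 [FAIL (|-1-6|=7 > 1)], height=7
  node 4: h_left=-1, h_right=7, diff=8 [FAIL (|-1-7|=8 > 1)], height=8
  node 2: h_left=-1, h_right=8, diff=9 [FAIL (|-1-8|=9 > 1)], height=9
Node 29 violates the condition: |-1 - 1| = 2 > 1.
Result: Not balanced


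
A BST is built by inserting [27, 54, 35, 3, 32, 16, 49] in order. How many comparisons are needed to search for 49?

Search path for 49: 27 -> 54 -> 35 -> 49
Found: True
Comparisons: 4


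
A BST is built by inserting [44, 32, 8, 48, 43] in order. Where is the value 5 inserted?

Starting tree (level order): [44, 32, 48, 8, 43]
Insertion path: 44 -> 32 -> 8
Result: insert 5 as left child of 8
Final tree (level order): [44, 32, 48, 8, 43, None, None, 5]


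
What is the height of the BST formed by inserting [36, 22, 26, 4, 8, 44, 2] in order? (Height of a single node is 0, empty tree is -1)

Insertion order: [36, 22, 26, 4, 8, 44, 2]
Tree (level-order array): [36, 22, 44, 4, 26, None, None, 2, 8]
Compute height bottom-up (empty subtree = -1):
  height(2) = 1 + max(-1, -1) = 0
  height(8) = 1 + max(-1, -1) = 0
  height(4) = 1 + max(0, 0) = 1
  height(26) = 1 + max(-1, -1) = 0
  height(22) = 1 + max(1, 0) = 2
  height(44) = 1 + max(-1, -1) = 0
  height(36) = 1 + max(2, 0) = 3
Height = 3


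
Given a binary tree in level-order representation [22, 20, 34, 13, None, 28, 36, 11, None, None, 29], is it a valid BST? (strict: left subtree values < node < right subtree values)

Level-order array: [22, 20, 34, 13, None, 28, 36, 11, None, None, 29]
Validate using subtree bounds (lo, hi): at each node, require lo < value < hi,
then recurse left with hi=value and right with lo=value.
Preorder trace (stopping at first violation):
  at node 22 with bounds (-inf, +inf): OK
  at node 20 with bounds (-inf, 22): OK
  at node 13 with bounds (-inf, 20): OK
  at node 11 with bounds (-inf, 13): OK
  at node 34 with bounds (22, +inf): OK
  at node 28 with bounds (22, 34): OK
  at node 29 with bounds (28, 34): OK
  at node 36 with bounds (34, +inf): OK
No violation found at any node.
Result: Valid BST


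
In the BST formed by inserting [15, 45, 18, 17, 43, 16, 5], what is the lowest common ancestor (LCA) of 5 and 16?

Tree insertion order: [15, 45, 18, 17, 43, 16, 5]
Tree (level-order array): [15, 5, 45, None, None, 18, None, 17, 43, 16]
In a BST, the LCA of p=5, q=16 is the first node v on the
root-to-leaf path with p <= v <= q (go left if both < v, right if both > v).
Walk from root:
  at 15: 5 <= 15 <= 16, this is the LCA
LCA = 15


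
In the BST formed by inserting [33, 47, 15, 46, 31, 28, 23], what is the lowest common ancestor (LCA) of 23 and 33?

Tree insertion order: [33, 47, 15, 46, 31, 28, 23]
Tree (level-order array): [33, 15, 47, None, 31, 46, None, 28, None, None, None, 23]
In a BST, the LCA of p=23, q=33 is the first node v on the
root-to-leaf path with p <= v <= q (go left if both < v, right if both > v).
Walk from root:
  at 33: 23 <= 33 <= 33, this is the LCA
LCA = 33


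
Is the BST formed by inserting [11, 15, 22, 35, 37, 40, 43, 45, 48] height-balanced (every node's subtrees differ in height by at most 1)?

Tree (level-order array): [11, None, 15, None, 22, None, 35, None, 37, None, 40, None, 43, None, 45, None, 48]
Definition: a tree is height-balanced if, at every node, |h(left) - h(right)| <= 1 (empty subtree has height -1).
Bottom-up per-node check:
  node 48: h_left=-1, h_right=-1, diff=0 [OK], height=0
  node 45: h_left=-1, h_right=0, diff=1 [OK], height=1
  node 43: h_left=-1, h_right=1, diff=2 [FAIL (|-1-1|=2 > 1)], height=2
  node 40: h_left=-1, h_right=2, diff=3 [FAIL (|-1-2|=3 > 1)], height=3
  node 37: h_left=-1, h_right=3, diff=4 [FAIL (|-1-3|=4 > 1)], height=4
  node 35: h_left=-1, h_right=4, diff=5 [FAIL (|-1-4|=5 > 1)], height=5
  node 22: h_left=-1, h_right=5, diff=6 [FAIL (|-1-5|=6 > 1)], height=6
  node 15: h_left=-1, h_right=6, diff=7 [FAIL (|-1-6|=7 > 1)], height=7
  node 11: h_left=-1, h_right=7, diff=8 [FAIL (|-1-7|=8 > 1)], height=8
Node 43 violates the condition: |-1 - 1| = 2 > 1.
Result: Not balanced


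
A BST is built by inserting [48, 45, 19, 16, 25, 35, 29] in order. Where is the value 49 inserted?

Starting tree (level order): [48, 45, None, 19, None, 16, 25, None, None, None, 35, 29]
Insertion path: 48
Result: insert 49 as right child of 48
Final tree (level order): [48, 45, 49, 19, None, None, None, 16, 25, None, None, None, 35, 29]


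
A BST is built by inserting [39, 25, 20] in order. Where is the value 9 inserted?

Starting tree (level order): [39, 25, None, 20]
Insertion path: 39 -> 25 -> 20
Result: insert 9 as left child of 20
Final tree (level order): [39, 25, None, 20, None, 9]


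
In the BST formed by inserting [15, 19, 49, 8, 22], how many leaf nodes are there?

Tree built from: [15, 19, 49, 8, 22]
Tree (level-order array): [15, 8, 19, None, None, None, 49, 22]
Rule: A leaf has 0 children.
Per-node child counts:
  node 15: 2 child(ren)
  node 8: 0 child(ren)
  node 19: 1 child(ren)
  node 49: 1 child(ren)
  node 22: 0 child(ren)
Matching nodes: [8, 22]
Count of leaf nodes: 2


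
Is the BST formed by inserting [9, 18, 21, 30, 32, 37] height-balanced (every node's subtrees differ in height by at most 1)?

Tree (level-order array): [9, None, 18, None, 21, None, 30, None, 32, None, 37]
Definition: a tree is height-balanced if, at every node, |h(left) - h(right)| <= 1 (empty subtree has height -1).
Bottom-up per-node check:
  node 37: h_left=-1, h_right=-1, diff=0 [OK], height=0
  node 32: h_left=-1, h_right=0, diff=1 [OK], height=1
  node 30: h_left=-1, h_right=1, diff=2 [FAIL (|-1-1|=2 > 1)], height=2
  node 21: h_left=-1, h_right=2, diff=3 [FAIL (|-1-2|=3 > 1)], height=3
  node 18: h_left=-1, h_right=3, diff=4 [FAIL (|-1-3|=4 > 1)], height=4
  node 9: h_left=-1, h_right=4, diff=5 [FAIL (|-1-4|=5 > 1)], height=5
Node 30 violates the condition: |-1 - 1| = 2 > 1.
Result: Not balanced


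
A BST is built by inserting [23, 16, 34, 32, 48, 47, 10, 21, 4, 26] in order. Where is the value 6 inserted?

Starting tree (level order): [23, 16, 34, 10, 21, 32, 48, 4, None, None, None, 26, None, 47]
Insertion path: 23 -> 16 -> 10 -> 4
Result: insert 6 as right child of 4
Final tree (level order): [23, 16, 34, 10, 21, 32, 48, 4, None, None, None, 26, None, 47, None, None, 6]


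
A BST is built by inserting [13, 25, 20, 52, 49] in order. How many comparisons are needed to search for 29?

Search path for 29: 13 -> 25 -> 52 -> 49
Found: False
Comparisons: 4


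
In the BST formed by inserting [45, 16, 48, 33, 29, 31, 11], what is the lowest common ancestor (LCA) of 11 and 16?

Tree insertion order: [45, 16, 48, 33, 29, 31, 11]
Tree (level-order array): [45, 16, 48, 11, 33, None, None, None, None, 29, None, None, 31]
In a BST, the LCA of p=11, q=16 is the first node v on the
root-to-leaf path with p <= v <= q (go left if both < v, right if both > v).
Walk from root:
  at 45: both 11 and 16 < 45, go left
  at 16: 11 <= 16 <= 16, this is the LCA
LCA = 16


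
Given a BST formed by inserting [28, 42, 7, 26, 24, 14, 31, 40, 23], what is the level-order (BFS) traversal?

Tree insertion order: [28, 42, 7, 26, 24, 14, 31, 40, 23]
Tree (level-order array): [28, 7, 42, None, 26, 31, None, 24, None, None, 40, 14, None, None, None, None, 23]
BFS from the root, enqueuing left then right child of each popped node:
  queue [28] -> pop 28, enqueue [7, 42], visited so far: [28]
  queue [7, 42] -> pop 7, enqueue [26], visited so far: [28, 7]
  queue [42, 26] -> pop 42, enqueue [31], visited so far: [28, 7, 42]
  queue [26, 31] -> pop 26, enqueue [24], visited so far: [28, 7, 42, 26]
  queue [31, 24] -> pop 31, enqueue [40], visited so far: [28, 7, 42, 26, 31]
  queue [24, 40] -> pop 24, enqueue [14], visited so far: [28, 7, 42, 26, 31, 24]
  queue [40, 14] -> pop 40, enqueue [none], visited so far: [28, 7, 42, 26, 31, 24, 40]
  queue [14] -> pop 14, enqueue [23], visited so far: [28, 7, 42, 26, 31, 24, 40, 14]
  queue [23] -> pop 23, enqueue [none], visited so far: [28, 7, 42, 26, 31, 24, 40, 14, 23]
Result: [28, 7, 42, 26, 31, 24, 40, 14, 23]


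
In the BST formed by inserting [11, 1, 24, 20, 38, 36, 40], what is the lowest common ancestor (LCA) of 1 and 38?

Tree insertion order: [11, 1, 24, 20, 38, 36, 40]
Tree (level-order array): [11, 1, 24, None, None, 20, 38, None, None, 36, 40]
In a BST, the LCA of p=1, q=38 is the first node v on the
root-to-leaf path with p <= v <= q (go left if both < v, right if both > v).
Walk from root:
  at 11: 1 <= 11 <= 38, this is the LCA
LCA = 11


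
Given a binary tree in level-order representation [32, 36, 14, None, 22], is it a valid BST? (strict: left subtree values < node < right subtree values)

Level-order array: [32, 36, 14, None, 22]
Validate using subtree bounds (lo, hi): at each node, require lo < value < hi,
then recurse left with hi=value and right with lo=value.
Preorder trace (stopping at first violation):
  at node 32 with bounds (-inf, +inf): OK
  at node 36 with bounds (-inf, 32): VIOLATION
Node 36 violates its bound: not (-inf < 36 < 32).
Result: Not a valid BST


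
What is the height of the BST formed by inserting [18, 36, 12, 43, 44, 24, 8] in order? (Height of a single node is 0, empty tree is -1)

Insertion order: [18, 36, 12, 43, 44, 24, 8]
Tree (level-order array): [18, 12, 36, 8, None, 24, 43, None, None, None, None, None, 44]
Compute height bottom-up (empty subtree = -1):
  height(8) = 1 + max(-1, -1) = 0
  height(12) = 1 + max(0, -1) = 1
  height(24) = 1 + max(-1, -1) = 0
  height(44) = 1 + max(-1, -1) = 0
  height(43) = 1 + max(-1, 0) = 1
  height(36) = 1 + max(0, 1) = 2
  height(18) = 1 + max(1, 2) = 3
Height = 3


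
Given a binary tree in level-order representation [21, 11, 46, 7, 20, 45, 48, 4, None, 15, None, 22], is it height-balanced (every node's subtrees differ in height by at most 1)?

Tree (level-order array): [21, 11, 46, 7, 20, 45, 48, 4, None, 15, None, 22]
Definition: a tree is height-balanced if, at every node, |h(left) - h(right)| <= 1 (empty subtree has height -1).
Bottom-up per-node check:
  node 4: h_left=-1, h_right=-1, diff=0 [OK], height=0
  node 7: h_left=0, h_right=-1, diff=1 [OK], height=1
  node 15: h_left=-1, h_right=-1, diff=0 [OK], height=0
  node 20: h_left=0, h_right=-1, diff=1 [OK], height=1
  node 11: h_left=1, h_right=1, diff=0 [OK], height=2
  node 22: h_left=-1, h_right=-1, diff=0 [OK], height=0
  node 45: h_left=0, h_right=-1, diff=1 [OK], height=1
  node 48: h_left=-1, h_right=-1, diff=0 [OK], height=0
  node 46: h_left=1, h_right=0, diff=1 [OK], height=2
  node 21: h_left=2, h_right=2, diff=0 [OK], height=3
All nodes satisfy the balance condition.
Result: Balanced


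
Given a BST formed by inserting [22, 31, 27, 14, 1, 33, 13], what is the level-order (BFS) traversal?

Tree insertion order: [22, 31, 27, 14, 1, 33, 13]
Tree (level-order array): [22, 14, 31, 1, None, 27, 33, None, 13]
BFS from the root, enqueuing left then right child of each popped node:
  queue [22] -> pop 22, enqueue [14, 31], visited so far: [22]
  queue [14, 31] -> pop 14, enqueue [1], visited so far: [22, 14]
  queue [31, 1] -> pop 31, enqueue [27, 33], visited so far: [22, 14, 31]
  queue [1, 27, 33] -> pop 1, enqueue [13], visited so far: [22, 14, 31, 1]
  queue [27, 33, 13] -> pop 27, enqueue [none], visited so far: [22, 14, 31, 1, 27]
  queue [33, 13] -> pop 33, enqueue [none], visited so far: [22, 14, 31, 1, 27, 33]
  queue [13] -> pop 13, enqueue [none], visited so far: [22, 14, 31, 1, 27, 33, 13]
Result: [22, 14, 31, 1, 27, 33, 13]


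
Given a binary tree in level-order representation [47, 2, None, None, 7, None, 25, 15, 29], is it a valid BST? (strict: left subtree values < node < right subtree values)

Level-order array: [47, 2, None, None, 7, None, 25, 15, 29]
Validate using subtree bounds (lo, hi): at each node, require lo < value < hi,
then recurse left with hi=value and right with lo=value.
Preorder trace (stopping at first violation):
  at node 47 with bounds (-inf, +inf): OK
  at node 2 with bounds (-inf, 47): OK
  at node 7 with bounds (2, 47): OK
  at node 25 with bounds (7, 47): OK
  at node 15 with bounds (7, 25): OK
  at node 29 with bounds (25, 47): OK
No violation found at any node.
Result: Valid BST


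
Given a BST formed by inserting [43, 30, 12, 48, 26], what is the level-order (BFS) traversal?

Tree insertion order: [43, 30, 12, 48, 26]
Tree (level-order array): [43, 30, 48, 12, None, None, None, None, 26]
BFS from the root, enqueuing left then right child of each popped node:
  queue [43] -> pop 43, enqueue [30, 48], visited so far: [43]
  queue [30, 48] -> pop 30, enqueue [12], visited so far: [43, 30]
  queue [48, 12] -> pop 48, enqueue [none], visited so far: [43, 30, 48]
  queue [12] -> pop 12, enqueue [26], visited so far: [43, 30, 48, 12]
  queue [26] -> pop 26, enqueue [none], visited so far: [43, 30, 48, 12, 26]
Result: [43, 30, 48, 12, 26]


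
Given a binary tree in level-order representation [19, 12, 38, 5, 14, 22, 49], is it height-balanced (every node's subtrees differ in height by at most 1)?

Tree (level-order array): [19, 12, 38, 5, 14, 22, 49]
Definition: a tree is height-balanced if, at every node, |h(left) - h(right)| <= 1 (empty subtree has height -1).
Bottom-up per-node check:
  node 5: h_left=-1, h_right=-1, diff=0 [OK], height=0
  node 14: h_left=-1, h_right=-1, diff=0 [OK], height=0
  node 12: h_left=0, h_right=0, diff=0 [OK], height=1
  node 22: h_left=-1, h_right=-1, diff=0 [OK], height=0
  node 49: h_left=-1, h_right=-1, diff=0 [OK], height=0
  node 38: h_left=0, h_right=0, diff=0 [OK], height=1
  node 19: h_left=1, h_right=1, diff=0 [OK], height=2
All nodes satisfy the balance condition.
Result: Balanced


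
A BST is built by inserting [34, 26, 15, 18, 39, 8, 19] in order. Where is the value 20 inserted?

Starting tree (level order): [34, 26, 39, 15, None, None, None, 8, 18, None, None, None, 19]
Insertion path: 34 -> 26 -> 15 -> 18 -> 19
Result: insert 20 as right child of 19
Final tree (level order): [34, 26, 39, 15, None, None, None, 8, 18, None, None, None, 19, None, 20]


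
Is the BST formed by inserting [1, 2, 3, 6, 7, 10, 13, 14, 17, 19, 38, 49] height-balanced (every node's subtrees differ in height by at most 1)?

Tree (level-order array): [1, None, 2, None, 3, None, 6, None, 7, None, 10, None, 13, None, 14, None, 17, None, 19, None, 38, None, 49]
Definition: a tree is height-balanced if, at every node, |h(left) - h(right)| <= 1 (empty subtree has height -1).
Bottom-up per-node check:
  node 49: h_left=-1, h_right=-1, diff=0 [OK], height=0
  node 38: h_left=-1, h_right=0, diff=1 [OK], height=1
  node 19: h_left=-1, h_right=1, diff=2 [FAIL (|-1-1|=2 > 1)], height=2
  node 17: h_left=-1, h_right=2, diff=3 [FAIL (|-1-2|=3 > 1)], height=3
  node 14: h_left=-1, h_right=3, diff=4 [FAIL (|-1-3|=4 > 1)], height=4
  node 13: h_left=-1, h_right=4, diff=5 [FAIL (|-1-4|=5 > 1)], height=5
  node 10: h_left=-1, h_right=5, diff=6 [FAIL (|-1-5|=6 > 1)], height=6
  node 7: h_left=-1, h_right=6, diff=7 [FAIL (|-1-6|=7 > 1)], height=7
  node 6: h_left=-1, h_right=7, diff=8 [FAIL (|-1-7|=8 > 1)], height=8
  node 3: h_left=-1, h_right=8, diff=9 [FAIL (|-1-8|=9 > 1)], height=9
  node 2: h_left=-1, h_right=9, diff=10 [FAIL (|-1-9|=10 > 1)], height=10
  node 1: h_left=-1, h_right=10, diff=11 [FAIL (|-1-10|=11 > 1)], height=11
Node 19 violates the condition: |-1 - 1| = 2 > 1.
Result: Not balanced


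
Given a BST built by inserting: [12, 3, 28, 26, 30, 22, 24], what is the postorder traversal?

Tree insertion order: [12, 3, 28, 26, 30, 22, 24]
Tree (level-order array): [12, 3, 28, None, None, 26, 30, 22, None, None, None, None, 24]
Postorder traversal: [3, 24, 22, 26, 30, 28, 12]


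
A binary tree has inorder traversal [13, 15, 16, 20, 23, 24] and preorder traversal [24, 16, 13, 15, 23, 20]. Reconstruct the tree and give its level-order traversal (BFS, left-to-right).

Inorder:  [13, 15, 16, 20, 23, 24]
Preorder: [24, 16, 13, 15, 23, 20]
Algorithm: preorder visits root first, so consume preorder in order;
for each root, split the current inorder slice at that value into
left-subtree inorder and right-subtree inorder, then recurse.
Recursive splits:
  root=24; inorder splits into left=[13, 15, 16, 20, 23], right=[]
  root=16; inorder splits into left=[13, 15], right=[20, 23]
  root=13; inorder splits into left=[], right=[15]
  root=15; inorder splits into left=[], right=[]
  root=23; inorder splits into left=[20], right=[]
  root=20; inorder splits into left=[], right=[]
Reconstructed level-order: [24, 16, 13, 23, 15, 20]


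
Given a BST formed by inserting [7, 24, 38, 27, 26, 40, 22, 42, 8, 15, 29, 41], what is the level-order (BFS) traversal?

Tree insertion order: [7, 24, 38, 27, 26, 40, 22, 42, 8, 15, 29, 41]
Tree (level-order array): [7, None, 24, 22, 38, 8, None, 27, 40, None, 15, 26, 29, None, 42, None, None, None, None, None, None, 41]
BFS from the root, enqueuing left then right child of each popped node:
  queue [7] -> pop 7, enqueue [24], visited so far: [7]
  queue [24] -> pop 24, enqueue [22, 38], visited so far: [7, 24]
  queue [22, 38] -> pop 22, enqueue [8], visited so far: [7, 24, 22]
  queue [38, 8] -> pop 38, enqueue [27, 40], visited so far: [7, 24, 22, 38]
  queue [8, 27, 40] -> pop 8, enqueue [15], visited so far: [7, 24, 22, 38, 8]
  queue [27, 40, 15] -> pop 27, enqueue [26, 29], visited so far: [7, 24, 22, 38, 8, 27]
  queue [40, 15, 26, 29] -> pop 40, enqueue [42], visited so far: [7, 24, 22, 38, 8, 27, 40]
  queue [15, 26, 29, 42] -> pop 15, enqueue [none], visited so far: [7, 24, 22, 38, 8, 27, 40, 15]
  queue [26, 29, 42] -> pop 26, enqueue [none], visited so far: [7, 24, 22, 38, 8, 27, 40, 15, 26]
  queue [29, 42] -> pop 29, enqueue [none], visited so far: [7, 24, 22, 38, 8, 27, 40, 15, 26, 29]
  queue [42] -> pop 42, enqueue [41], visited so far: [7, 24, 22, 38, 8, 27, 40, 15, 26, 29, 42]
  queue [41] -> pop 41, enqueue [none], visited so far: [7, 24, 22, 38, 8, 27, 40, 15, 26, 29, 42, 41]
Result: [7, 24, 22, 38, 8, 27, 40, 15, 26, 29, 42, 41]


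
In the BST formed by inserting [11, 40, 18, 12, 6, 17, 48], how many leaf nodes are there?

Tree built from: [11, 40, 18, 12, 6, 17, 48]
Tree (level-order array): [11, 6, 40, None, None, 18, 48, 12, None, None, None, None, 17]
Rule: A leaf has 0 children.
Per-node child counts:
  node 11: 2 child(ren)
  node 6: 0 child(ren)
  node 40: 2 child(ren)
  node 18: 1 child(ren)
  node 12: 1 child(ren)
  node 17: 0 child(ren)
  node 48: 0 child(ren)
Matching nodes: [6, 17, 48]
Count of leaf nodes: 3


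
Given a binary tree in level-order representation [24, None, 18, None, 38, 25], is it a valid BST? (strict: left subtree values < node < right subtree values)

Level-order array: [24, None, 18, None, 38, 25]
Validate using subtree bounds (lo, hi): at each node, require lo < value < hi,
then recurse left with hi=value and right with lo=value.
Preorder trace (stopping at first violation):
  at node 24 with bounds (-inf, +inf): OK
  at node 18 with bounds (24, +inf): VIOLATION
Node 18 violates its bound: not (24 < 18 < +inf).
Result: Not a valid BST


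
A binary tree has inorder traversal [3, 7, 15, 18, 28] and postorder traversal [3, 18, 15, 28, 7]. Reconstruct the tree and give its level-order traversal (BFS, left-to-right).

Inorder:   [3, 7, 15, 18, 28]
Postorder: [3, 18, 15, 28, 7]
Algorithm: postorder visits root last, so walk postorder right-to-left;
each value is the root of the current inorder slice — split it at that
value, recurse on the right subtree first, then the left.
Recursive splits:
  root=7; inorder splits into left=[3], right=[15, 18, 28]
  root=28; inorder splits into left=[15, 18], right=[]
  root=15; inorder splits into left=[], right=[18]
  root=18; inorder splits into left=[], right=[]
  root=3; inorder splits into left=[], right=[]
Reconstructed level-order: [7, 3, 28, 15, 18]


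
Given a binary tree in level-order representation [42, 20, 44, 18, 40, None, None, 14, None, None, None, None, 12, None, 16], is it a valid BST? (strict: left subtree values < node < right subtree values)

Level-order array: [42, 20, 44, 18, 40, None, None, 14, None, None, None, None, 12, None, 16]
Validate using subtree bounds (lo, hi): at each node, require lo < value < hi,
then recurse left with hi=value and right with lo=value.
Preorder trace (stopping at first violation):
  at node 42 with bounds (-inf, +inf): OK
  at node 20 with bounds (-inf, 42): OK
  at node 18 with bounds (-inf, 20): OK
  at node 14 with bounds (-inf, 18): OK
  at node 12 with bounds (14, 18): VIOLATION
Node 12 violates its bound: not (14 < 12 < 18).
Result: Not a valid BST


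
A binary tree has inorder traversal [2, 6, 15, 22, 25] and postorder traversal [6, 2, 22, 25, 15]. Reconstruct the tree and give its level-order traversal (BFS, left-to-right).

Inorder:   [2, 6, 15, 22, 25]
Postorder: [6, 2, 22, 25, 15]
Algorithm: postorder visits root last, so walk postorder right-to-left;
each value is the root of the current inorder slice — split it at that
value, recurse on the right subtree first, then the left.
Recursive splits:
  root=15; inorder splits into left=[2, 6], right=[22, 25]
  root=25; inorder splits into left=[22], right=[]
  root=22; inorder splits into left=[], right=[]
  root=2; inorder splits into left=[], right=[6]
  root=6; inorder splits into left=[], right=[]
Reconstructed level-order: [15, 2, 25, 6, 22]
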